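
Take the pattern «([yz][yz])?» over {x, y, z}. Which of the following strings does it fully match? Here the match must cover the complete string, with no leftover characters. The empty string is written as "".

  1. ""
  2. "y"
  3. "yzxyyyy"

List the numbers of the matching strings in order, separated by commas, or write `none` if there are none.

1

1 → match
2 → no match
3 → no match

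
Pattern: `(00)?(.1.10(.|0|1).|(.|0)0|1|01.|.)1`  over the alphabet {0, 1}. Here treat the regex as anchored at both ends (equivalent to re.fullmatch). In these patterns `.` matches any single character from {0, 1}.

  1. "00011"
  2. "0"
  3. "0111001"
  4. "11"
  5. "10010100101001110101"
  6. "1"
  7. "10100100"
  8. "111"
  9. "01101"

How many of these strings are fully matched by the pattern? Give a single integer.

1 → no match
2 → no match — must end with "1"
3 → no match
4 → match
5 → no match
6 → no match
7 → no match — must end with "1"
8 → no match
9 → no match
Total matched: 1

1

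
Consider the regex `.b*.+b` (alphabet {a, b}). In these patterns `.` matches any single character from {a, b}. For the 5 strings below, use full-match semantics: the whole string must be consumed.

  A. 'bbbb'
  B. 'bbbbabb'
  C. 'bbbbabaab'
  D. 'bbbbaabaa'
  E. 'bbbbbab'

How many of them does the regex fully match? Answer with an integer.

4

A → match
B → match
C → match
D → no match — must end with 'b'
E → match
Total matched: 4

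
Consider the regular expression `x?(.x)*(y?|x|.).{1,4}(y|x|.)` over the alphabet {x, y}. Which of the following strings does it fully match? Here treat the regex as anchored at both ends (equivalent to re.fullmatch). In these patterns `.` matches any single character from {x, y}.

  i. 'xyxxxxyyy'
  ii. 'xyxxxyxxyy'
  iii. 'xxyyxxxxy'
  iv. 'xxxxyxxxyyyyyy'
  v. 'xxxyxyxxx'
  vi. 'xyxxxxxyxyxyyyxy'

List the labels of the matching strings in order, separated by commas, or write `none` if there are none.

i, ii, iv, v, vi

i → match
ii → match
iii → no match
iv → match
v → match
vi → match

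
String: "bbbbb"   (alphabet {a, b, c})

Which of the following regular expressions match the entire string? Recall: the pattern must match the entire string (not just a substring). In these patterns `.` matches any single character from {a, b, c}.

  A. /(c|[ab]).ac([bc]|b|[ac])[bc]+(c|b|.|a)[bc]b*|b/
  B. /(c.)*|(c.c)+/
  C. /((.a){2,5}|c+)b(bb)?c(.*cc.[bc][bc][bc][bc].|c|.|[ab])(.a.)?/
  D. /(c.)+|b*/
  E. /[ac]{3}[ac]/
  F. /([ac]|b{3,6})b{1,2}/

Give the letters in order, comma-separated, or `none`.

D, F

A → no match
B → no match
C → no match
D → match
E → no match
F → match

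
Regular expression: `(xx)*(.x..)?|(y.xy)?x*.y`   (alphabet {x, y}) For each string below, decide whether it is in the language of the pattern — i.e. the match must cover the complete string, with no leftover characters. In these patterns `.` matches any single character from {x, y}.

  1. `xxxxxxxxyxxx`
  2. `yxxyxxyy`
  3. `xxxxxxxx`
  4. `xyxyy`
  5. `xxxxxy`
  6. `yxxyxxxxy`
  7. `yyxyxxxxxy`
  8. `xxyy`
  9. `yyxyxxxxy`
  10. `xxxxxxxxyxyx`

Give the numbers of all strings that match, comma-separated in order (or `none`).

1 → match
2 → match
3 → match
4 → no match
5 → match
6 → match
7 → match
8 → match
9 → match
10 → match

1, 2, 3, 5, 6, 7, 8, 9, 10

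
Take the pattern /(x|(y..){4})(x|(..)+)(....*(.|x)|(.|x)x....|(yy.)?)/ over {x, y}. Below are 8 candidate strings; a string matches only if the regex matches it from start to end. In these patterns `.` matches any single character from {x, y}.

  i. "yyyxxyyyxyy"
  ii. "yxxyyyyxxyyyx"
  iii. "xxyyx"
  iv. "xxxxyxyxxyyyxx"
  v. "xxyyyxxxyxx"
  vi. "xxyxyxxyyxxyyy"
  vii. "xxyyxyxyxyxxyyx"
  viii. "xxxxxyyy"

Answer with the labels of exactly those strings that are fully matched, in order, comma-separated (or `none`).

ii, iii, iv, v, vi, vii, viii

i → no match
ii → match
iii → match
iv → match
v → match
vi → match
vii → match
viii → match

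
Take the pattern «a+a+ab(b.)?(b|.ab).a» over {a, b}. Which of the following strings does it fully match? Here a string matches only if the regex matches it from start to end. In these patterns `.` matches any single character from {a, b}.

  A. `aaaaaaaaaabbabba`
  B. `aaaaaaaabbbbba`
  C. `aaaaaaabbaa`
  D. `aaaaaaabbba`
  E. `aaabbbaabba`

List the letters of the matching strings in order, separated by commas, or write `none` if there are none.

A → match
B → match
C → match
D → match
E → match

A, B, C, D, E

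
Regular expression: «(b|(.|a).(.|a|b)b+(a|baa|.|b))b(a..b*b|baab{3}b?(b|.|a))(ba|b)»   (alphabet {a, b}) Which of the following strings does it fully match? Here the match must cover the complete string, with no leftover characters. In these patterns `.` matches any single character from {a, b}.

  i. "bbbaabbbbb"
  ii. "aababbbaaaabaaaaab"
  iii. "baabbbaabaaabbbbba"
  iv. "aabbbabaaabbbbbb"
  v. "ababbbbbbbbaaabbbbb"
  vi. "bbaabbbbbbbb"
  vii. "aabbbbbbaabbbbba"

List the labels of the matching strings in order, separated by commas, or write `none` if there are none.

i → match
ii → no match
iii → match
iv → match
v → match
vi → match
vii → match

i, iii, iv, v, vi, vii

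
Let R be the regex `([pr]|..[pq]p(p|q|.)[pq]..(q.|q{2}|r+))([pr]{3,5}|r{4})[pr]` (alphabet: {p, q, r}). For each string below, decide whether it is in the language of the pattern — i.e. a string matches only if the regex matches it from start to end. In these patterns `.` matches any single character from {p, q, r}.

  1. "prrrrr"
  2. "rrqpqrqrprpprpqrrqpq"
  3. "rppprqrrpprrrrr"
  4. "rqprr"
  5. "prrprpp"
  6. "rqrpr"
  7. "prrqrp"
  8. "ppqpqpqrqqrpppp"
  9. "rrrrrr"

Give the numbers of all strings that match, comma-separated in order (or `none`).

1, 5, 8, 9

1 → match
2 → no match
3 → no match
4 → no match
5 → match
6 → no match
7 → no match
8 → match
9 → match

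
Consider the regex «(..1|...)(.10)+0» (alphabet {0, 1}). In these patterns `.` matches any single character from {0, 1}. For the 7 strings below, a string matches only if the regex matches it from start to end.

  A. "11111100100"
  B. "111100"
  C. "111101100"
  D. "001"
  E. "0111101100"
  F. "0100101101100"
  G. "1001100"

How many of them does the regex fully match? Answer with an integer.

A. "11111100100" → no match
B. "111100" → no match
C. "111101100" → no match
D. "001" → no match — must end with "100"
E. "0111101100" → match
F → match
G. "1001100" → match
Total matched: 3

3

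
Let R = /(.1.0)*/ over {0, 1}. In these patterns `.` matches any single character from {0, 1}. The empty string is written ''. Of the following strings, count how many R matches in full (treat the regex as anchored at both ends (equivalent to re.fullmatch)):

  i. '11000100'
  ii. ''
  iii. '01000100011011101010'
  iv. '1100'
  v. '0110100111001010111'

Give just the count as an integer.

i. '11000100' → match
ii. '' → match
iii → no match
iv. '1100' → match
v → no match
Total matched: 3

3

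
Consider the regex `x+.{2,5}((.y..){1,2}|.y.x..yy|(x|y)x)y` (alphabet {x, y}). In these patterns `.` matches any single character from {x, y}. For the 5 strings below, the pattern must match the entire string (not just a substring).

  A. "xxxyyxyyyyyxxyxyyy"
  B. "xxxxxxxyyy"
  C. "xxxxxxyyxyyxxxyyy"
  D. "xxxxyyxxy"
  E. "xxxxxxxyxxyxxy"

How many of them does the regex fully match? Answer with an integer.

3

A → no match
B → no match
C → match
D → match
E → match
Total matched: 3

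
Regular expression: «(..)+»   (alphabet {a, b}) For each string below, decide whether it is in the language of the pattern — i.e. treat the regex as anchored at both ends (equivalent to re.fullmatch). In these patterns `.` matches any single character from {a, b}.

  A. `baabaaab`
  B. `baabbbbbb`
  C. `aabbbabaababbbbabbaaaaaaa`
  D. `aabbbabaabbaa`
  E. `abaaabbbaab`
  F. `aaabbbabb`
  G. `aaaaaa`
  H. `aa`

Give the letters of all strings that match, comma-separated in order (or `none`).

A, G, H

A → match
B → no match
C → no match
D → no match
E → no match
F → no match
G → match
H → match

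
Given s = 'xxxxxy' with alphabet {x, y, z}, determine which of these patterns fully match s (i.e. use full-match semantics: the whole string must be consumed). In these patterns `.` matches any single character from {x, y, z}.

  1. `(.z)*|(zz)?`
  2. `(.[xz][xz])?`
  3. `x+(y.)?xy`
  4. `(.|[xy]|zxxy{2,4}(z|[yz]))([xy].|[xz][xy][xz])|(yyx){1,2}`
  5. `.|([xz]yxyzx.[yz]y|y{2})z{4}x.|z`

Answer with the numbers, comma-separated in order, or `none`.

3

1 → no match
2 → no match
3 → match
4 → no match
5 → no match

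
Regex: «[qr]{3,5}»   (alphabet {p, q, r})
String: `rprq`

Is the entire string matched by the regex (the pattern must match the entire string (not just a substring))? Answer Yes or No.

No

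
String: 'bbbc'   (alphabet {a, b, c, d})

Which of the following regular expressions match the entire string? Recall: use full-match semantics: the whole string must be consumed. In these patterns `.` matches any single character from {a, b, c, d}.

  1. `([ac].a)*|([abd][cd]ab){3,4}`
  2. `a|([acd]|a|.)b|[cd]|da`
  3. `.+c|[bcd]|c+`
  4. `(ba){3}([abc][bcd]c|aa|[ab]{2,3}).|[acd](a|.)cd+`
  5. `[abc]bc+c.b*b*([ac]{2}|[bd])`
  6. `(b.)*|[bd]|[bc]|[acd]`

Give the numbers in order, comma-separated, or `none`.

3, 6

1 → no match
2 → no match
3 → match
4 → no match
5 → no match
6 → match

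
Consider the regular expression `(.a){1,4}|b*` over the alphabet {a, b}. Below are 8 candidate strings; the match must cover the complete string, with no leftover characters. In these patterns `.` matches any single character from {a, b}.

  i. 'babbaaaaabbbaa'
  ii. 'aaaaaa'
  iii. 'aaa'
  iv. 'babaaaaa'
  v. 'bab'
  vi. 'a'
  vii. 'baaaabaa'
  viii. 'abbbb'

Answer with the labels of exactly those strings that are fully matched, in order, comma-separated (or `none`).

i → no match
ii → match
iii → no match
iv → match
v → no match
vi → no match
vii → no match
viii → no match

ii, iv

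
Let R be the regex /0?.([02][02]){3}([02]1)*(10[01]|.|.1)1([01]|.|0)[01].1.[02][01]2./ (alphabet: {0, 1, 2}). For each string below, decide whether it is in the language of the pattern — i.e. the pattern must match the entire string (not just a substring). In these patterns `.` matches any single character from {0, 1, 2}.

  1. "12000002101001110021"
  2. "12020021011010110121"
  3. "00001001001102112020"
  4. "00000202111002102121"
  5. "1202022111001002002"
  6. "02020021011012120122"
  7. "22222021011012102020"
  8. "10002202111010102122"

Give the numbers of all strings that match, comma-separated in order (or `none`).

1, 2, 4, 6, 7, 8

1 → match
2 → match
3 → no match
4 → match
5 → no match
6 → match
7 → match
8 → match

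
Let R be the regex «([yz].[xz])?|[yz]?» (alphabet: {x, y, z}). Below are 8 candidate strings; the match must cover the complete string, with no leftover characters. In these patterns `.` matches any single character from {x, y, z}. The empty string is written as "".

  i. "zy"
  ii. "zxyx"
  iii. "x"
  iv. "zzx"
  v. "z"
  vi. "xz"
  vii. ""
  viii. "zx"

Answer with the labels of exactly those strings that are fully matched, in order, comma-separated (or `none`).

iv, v, vii

i. "zy" → no match
ii. "zxyx" → no match
iii. "x" → no match
iv. "zzx" → match
v. "z" → match
vi. "xz" → no match
vii. "" → match
viii. "zx" → no match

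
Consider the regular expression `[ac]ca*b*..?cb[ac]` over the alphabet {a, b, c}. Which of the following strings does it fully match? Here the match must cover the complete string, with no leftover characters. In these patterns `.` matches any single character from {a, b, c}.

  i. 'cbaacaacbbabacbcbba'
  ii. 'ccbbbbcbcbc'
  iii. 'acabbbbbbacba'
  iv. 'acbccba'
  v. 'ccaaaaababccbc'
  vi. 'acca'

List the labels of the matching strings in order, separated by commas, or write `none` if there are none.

i → no match
ii → match
iii → match
iv → match
v → no match
vi → no match

ii, iii, iv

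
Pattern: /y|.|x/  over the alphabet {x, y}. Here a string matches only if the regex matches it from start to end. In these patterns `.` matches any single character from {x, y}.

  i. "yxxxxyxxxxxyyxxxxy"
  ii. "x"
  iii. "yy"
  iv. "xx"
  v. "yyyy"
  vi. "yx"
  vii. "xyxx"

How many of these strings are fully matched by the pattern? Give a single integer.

1

i → no match
ii. "x" → match
iii. "yy" → no match
iv. "xx" → no match
v. "yyyy" → no match
vi. "yx" → no match
vii. "xyxx" → no match
Total matched: 1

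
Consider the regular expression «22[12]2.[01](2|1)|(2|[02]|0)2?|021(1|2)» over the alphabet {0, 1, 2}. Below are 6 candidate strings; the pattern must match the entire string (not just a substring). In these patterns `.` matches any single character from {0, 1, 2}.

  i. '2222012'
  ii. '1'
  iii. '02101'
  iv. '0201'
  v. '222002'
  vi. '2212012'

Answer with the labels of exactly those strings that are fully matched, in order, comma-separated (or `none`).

i → match
ii → no match
iii → no match
iv → no match
v → no match
vi → match

i, vi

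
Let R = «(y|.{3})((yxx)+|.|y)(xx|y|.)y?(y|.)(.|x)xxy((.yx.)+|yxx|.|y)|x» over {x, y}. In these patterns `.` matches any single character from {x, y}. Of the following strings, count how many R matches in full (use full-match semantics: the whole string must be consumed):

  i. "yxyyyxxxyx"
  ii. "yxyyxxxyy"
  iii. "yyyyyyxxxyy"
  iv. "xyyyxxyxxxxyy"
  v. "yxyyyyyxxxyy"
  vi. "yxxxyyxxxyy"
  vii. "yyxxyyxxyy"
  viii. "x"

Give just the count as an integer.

i → match
ii → match
iii → match
iv → match
v → match
vi → match
vii → match
viii → match
Total matched: 8

8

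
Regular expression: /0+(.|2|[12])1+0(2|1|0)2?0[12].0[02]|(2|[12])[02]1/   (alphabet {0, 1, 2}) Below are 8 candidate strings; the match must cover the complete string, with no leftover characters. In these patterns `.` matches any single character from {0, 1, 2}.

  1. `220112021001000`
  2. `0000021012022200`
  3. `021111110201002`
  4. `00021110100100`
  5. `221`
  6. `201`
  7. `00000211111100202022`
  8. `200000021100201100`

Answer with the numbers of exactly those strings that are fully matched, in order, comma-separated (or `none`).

3, 5, 6

1 → no match
2 → no match
3 → match
4 → no match
5 → match
6 → match
7 → no match
8 → no match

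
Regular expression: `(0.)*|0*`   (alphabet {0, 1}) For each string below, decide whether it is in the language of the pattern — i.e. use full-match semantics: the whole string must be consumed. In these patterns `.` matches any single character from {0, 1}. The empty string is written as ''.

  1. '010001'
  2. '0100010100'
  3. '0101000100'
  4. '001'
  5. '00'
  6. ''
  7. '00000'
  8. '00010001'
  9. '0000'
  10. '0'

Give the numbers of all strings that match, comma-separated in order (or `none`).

1 → match
2 → match
3 → match
4 → no match
5 → match
6 → match
7 → match
8 → match
9 → match
10 → match

1, 2, 3, 5, 6, 7, 8, 9, 10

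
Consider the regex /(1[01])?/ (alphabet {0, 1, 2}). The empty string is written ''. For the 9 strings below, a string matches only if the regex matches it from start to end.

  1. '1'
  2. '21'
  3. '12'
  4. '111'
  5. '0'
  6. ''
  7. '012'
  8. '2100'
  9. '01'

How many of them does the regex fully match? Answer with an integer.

1 → no match
2 → no match
3 → no match
4 → no match
5 → no match
6 → match
7 → no match
8 → no match
9 → no match
Total matched: 1

1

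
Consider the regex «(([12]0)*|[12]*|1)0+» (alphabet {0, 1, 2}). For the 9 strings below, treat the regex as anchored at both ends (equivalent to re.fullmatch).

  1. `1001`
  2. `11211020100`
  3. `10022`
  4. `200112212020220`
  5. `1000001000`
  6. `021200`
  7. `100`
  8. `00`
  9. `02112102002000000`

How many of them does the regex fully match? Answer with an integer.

2

1 → no match — must end with `0`
2 → no match
3 → no match — must end with `0`
4 → no match
5 → no match
6 → no match
7 → match
8 → match
9 → no match
Total matched: 2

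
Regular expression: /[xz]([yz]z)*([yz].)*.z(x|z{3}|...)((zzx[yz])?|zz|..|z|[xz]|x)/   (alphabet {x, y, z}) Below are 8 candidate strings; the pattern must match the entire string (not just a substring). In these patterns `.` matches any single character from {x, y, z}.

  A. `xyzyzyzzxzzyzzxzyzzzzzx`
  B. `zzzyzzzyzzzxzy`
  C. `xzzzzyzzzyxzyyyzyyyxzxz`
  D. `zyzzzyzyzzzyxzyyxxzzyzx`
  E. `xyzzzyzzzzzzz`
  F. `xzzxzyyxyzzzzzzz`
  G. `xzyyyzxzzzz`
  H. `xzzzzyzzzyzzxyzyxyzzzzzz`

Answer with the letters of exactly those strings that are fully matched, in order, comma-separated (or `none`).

A → match
B → match
C → match
D → match
E → match
F → no match
G → no match
H → match

A, B, C, D, E, H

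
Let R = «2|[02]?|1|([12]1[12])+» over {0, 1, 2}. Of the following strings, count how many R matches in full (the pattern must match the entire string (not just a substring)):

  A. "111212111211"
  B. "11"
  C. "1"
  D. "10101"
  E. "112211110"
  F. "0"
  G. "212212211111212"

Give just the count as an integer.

A. "111212111211" → match
B. "11" → no match
C. "1" → match
D. "10101" → no match
E. "112211110" → no match
F. "0" → match
G → match
Total matched: 4

4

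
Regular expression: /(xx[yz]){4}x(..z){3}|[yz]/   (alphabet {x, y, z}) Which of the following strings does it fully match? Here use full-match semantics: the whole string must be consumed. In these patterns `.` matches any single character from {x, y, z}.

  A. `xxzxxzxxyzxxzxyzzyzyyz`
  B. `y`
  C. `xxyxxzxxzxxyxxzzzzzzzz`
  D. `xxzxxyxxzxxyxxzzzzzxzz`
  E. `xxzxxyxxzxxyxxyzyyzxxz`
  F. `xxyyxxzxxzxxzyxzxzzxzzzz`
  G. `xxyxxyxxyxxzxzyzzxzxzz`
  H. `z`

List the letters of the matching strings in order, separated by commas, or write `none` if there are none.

B, C, D, E, G, H

A → no match
B → match
C → match
D → match
E → match
F → no match
G → match
H → match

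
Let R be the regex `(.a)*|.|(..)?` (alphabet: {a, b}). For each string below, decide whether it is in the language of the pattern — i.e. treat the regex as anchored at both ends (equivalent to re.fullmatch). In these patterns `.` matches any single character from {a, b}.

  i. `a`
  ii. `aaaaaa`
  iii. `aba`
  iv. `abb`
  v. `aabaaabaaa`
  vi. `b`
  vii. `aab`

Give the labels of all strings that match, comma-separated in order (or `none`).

i, ii, v, vi

i → match
ii → match
iii → no match
iv → no match
v → match
vi → match
vii → no match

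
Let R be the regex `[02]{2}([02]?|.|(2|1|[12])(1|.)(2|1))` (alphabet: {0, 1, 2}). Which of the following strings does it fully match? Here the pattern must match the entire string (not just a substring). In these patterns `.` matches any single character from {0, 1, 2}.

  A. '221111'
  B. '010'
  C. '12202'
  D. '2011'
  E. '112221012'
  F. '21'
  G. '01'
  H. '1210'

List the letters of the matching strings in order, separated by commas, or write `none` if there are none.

A → no match
B → no match
C → no match
D → no match
E → no match
F → no match
G → no match
H → no match

none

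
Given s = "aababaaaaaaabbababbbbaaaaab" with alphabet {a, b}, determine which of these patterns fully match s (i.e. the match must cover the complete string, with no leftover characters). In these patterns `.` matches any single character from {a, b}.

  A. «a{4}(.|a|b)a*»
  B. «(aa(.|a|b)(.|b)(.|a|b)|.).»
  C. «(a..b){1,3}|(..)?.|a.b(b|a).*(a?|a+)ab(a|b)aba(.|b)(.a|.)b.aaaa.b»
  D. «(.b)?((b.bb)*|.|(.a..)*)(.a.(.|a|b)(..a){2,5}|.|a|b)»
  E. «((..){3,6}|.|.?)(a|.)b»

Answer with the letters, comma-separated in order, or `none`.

A → no match
B → no match
C → match
D → no match
E → no match

C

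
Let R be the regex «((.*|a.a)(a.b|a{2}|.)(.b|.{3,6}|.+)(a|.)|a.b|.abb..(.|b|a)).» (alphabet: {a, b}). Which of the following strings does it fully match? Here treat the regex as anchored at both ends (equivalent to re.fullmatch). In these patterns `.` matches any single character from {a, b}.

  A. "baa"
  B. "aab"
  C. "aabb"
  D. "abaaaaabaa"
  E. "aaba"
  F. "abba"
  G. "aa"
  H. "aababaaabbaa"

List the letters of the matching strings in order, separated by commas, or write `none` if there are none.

A → no match
B → no match
C → match
D → match
E → match
F → match
G → no match
H → match

C, D, E, F, H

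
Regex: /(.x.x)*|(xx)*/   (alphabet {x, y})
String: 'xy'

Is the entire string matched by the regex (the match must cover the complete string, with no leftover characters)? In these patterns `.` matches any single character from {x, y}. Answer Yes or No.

No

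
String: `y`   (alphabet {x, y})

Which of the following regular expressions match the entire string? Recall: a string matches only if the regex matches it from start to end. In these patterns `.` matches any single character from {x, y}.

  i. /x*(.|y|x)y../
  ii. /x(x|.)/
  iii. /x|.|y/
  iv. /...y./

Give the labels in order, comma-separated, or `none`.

iii

i → no match
ii → no match — must start with `x`
iii → match
iv → no match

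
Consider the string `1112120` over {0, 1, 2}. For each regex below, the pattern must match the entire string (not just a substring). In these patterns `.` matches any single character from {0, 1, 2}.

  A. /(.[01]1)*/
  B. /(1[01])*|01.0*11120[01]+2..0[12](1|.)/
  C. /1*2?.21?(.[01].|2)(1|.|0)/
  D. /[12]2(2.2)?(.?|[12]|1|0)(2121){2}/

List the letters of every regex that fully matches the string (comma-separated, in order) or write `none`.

A → no match
B → no match
C → match
D → no match — must end with `2121`

C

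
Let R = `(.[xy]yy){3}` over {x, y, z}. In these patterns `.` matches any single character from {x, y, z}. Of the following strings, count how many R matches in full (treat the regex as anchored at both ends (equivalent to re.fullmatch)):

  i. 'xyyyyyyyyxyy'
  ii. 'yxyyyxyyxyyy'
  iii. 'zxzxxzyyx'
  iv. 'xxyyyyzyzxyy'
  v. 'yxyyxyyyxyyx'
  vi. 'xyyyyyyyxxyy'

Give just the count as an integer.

i → match
ii → match
iii → no match — must end with 'yy'
iv → no match
v → no match — must end with 'yy'
vi → match
Total matched: 3

3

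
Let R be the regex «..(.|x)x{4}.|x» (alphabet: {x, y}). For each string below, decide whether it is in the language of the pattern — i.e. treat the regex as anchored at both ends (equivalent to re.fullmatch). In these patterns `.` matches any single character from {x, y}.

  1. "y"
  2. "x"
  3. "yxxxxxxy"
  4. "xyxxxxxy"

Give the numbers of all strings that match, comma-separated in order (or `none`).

1. "y" → no match
2. "x" → match
3. "yxxxxxxy" → match
4. "xyxxxxxy" → match

2, 3, 4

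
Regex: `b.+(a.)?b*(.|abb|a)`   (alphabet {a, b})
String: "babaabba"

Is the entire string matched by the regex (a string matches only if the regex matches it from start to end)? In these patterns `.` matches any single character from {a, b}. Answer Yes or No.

Yes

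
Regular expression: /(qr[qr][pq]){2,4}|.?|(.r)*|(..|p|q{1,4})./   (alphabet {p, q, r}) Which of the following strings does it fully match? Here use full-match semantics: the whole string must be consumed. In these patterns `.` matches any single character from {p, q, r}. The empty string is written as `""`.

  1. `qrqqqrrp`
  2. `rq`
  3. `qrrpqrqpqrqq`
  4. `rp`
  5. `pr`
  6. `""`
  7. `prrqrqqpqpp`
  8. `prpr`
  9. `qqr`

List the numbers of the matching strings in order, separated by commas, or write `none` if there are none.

1. `qrqqqrrp` → match
2. `rq` → no match
3. `qrrpqrqpqrqq` → match
4. `rp` → no match
5. `pr` → match
6. `""` → match
7. `prrqrqqpqpp` → no match
8. `prpr` → match
9. `qqr` → match

1, 3, 5, 6, 8, 9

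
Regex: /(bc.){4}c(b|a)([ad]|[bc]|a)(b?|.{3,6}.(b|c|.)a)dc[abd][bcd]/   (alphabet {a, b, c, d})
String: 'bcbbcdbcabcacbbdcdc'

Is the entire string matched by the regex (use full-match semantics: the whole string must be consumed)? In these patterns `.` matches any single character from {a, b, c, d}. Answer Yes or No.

Yes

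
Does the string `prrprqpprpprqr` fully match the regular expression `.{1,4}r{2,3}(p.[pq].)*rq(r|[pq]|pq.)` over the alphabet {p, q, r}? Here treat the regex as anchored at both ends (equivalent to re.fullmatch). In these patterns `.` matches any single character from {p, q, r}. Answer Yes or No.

Yes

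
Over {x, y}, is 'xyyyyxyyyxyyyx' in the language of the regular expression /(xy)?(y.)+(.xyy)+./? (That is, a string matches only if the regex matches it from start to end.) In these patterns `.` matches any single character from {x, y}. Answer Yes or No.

No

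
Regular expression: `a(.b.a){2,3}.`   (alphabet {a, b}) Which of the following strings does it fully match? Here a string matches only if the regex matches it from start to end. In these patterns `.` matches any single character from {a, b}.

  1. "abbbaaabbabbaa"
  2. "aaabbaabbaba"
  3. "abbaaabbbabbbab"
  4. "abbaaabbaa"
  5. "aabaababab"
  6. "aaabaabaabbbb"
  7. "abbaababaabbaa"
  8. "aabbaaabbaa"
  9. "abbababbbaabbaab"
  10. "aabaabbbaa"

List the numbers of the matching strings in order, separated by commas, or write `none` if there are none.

4, 10

1 → no match
2 → no match
3 → no match
4 → match
5 → no match
6 → no match
7 → no match
8 → no match
9 → no match
10 → match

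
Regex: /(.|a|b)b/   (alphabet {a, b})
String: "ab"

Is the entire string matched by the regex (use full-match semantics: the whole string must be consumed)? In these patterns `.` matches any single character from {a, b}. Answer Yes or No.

Yes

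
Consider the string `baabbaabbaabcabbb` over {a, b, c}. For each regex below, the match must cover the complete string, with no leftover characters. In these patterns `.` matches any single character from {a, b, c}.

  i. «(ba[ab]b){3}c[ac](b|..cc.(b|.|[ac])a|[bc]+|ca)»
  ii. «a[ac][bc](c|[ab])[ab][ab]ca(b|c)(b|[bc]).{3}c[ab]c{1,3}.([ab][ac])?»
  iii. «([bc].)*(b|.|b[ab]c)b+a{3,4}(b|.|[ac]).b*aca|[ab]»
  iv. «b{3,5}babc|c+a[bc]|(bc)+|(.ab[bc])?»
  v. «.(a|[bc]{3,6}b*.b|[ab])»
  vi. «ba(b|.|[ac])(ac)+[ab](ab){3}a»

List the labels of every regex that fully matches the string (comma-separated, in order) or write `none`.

i → match
ii → no match — must start with `a`
iii → no match
iv → no match
v → no match
vi → no match — must end with `aba`

i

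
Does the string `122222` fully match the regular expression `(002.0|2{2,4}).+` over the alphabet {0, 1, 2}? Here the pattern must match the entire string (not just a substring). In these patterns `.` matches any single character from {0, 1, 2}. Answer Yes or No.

No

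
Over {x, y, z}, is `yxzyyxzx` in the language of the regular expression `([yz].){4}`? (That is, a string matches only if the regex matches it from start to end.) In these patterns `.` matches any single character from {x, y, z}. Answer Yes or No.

Yes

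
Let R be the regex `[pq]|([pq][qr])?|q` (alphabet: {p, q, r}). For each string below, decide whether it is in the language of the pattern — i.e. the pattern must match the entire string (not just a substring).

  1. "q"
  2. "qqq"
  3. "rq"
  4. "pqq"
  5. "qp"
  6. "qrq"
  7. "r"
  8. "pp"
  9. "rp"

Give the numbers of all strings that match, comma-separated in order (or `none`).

1

1 → match
2 → no match
3 → no match
4 → no match
5 → no match
6 → no match
7 → no match
8 → no match
9 → no match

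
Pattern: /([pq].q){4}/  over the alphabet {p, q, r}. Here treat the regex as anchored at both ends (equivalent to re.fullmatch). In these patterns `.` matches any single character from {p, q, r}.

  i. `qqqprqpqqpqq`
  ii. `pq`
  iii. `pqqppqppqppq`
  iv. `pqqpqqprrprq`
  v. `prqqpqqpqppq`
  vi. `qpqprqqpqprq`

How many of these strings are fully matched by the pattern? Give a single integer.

i → match
ii → no match
iii → match
iv → no match
v → match
vi → match
Total matched: 4

4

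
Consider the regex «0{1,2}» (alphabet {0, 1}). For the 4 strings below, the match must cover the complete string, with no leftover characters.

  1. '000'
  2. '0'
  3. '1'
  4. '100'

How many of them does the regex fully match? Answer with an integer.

1

1 → no match
2 → match
3 → no match — must start with '0'
4 → no match — must start with '0'
Total matched: 1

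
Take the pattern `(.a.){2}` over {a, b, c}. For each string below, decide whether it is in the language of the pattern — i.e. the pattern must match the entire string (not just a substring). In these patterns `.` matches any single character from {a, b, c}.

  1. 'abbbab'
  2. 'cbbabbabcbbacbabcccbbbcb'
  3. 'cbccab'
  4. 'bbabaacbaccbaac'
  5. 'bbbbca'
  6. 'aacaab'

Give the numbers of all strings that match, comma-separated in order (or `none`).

1 → no match
2 → no match
3 → no match
4 → no match
5 → no match
6 → match

6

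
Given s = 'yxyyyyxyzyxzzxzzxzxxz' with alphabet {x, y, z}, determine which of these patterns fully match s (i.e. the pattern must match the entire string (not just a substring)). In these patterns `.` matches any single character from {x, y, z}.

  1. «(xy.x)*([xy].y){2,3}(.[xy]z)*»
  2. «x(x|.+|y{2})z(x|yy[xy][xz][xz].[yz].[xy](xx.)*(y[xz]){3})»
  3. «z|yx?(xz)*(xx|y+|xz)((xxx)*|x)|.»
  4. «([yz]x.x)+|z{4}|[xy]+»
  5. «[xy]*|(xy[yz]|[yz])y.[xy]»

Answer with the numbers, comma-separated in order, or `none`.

1

1 → match
2 → no match — must start with 'x'
3 → no match
4 → no match
5 → no match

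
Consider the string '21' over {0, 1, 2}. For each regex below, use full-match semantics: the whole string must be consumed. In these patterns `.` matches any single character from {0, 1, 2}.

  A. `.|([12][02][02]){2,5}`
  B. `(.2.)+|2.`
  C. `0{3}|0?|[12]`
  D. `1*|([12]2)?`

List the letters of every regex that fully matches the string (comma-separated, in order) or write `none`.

A → no match
B → match
C → no match
D → no match

B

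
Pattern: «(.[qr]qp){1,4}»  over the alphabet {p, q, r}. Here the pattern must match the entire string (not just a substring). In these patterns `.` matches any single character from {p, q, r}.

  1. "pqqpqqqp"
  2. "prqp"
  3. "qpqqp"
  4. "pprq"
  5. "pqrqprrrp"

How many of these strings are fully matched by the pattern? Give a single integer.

1 → match
2 → match
3 → no match
4 → no match — must end with "qp"
5 → no match — must end with "qp"
Total matched: 2

2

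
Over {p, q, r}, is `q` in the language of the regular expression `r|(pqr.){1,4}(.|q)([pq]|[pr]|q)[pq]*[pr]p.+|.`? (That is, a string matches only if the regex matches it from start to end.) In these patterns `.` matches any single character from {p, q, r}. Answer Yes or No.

Yes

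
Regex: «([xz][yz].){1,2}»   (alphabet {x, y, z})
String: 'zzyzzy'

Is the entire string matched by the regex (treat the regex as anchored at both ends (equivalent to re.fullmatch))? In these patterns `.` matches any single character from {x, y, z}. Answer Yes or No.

Yes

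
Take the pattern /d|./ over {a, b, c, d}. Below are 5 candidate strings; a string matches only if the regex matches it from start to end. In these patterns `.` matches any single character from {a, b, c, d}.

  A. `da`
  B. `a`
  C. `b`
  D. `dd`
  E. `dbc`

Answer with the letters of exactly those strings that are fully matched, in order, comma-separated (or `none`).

A → no match
B → match
C → match
D → no match
E → no match

B, C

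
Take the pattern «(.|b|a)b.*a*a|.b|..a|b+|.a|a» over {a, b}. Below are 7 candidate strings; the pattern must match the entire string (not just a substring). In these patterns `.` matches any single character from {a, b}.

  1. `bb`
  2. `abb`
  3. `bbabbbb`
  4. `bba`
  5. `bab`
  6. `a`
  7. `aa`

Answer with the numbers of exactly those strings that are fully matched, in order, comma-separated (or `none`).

1. `bb` → match
2. `abb` → no match
3. `bbabbbb` → no match
4. `bba` → match
5. `bab` → no match
6. `a` → match
7. `aa` → match

1, 4, 6, 7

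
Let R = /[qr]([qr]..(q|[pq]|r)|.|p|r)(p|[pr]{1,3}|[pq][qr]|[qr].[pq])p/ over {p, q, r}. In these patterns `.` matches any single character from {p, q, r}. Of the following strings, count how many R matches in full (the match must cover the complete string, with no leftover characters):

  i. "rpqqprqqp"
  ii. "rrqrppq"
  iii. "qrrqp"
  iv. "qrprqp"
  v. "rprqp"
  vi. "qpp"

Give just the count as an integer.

i → no match
ii → no match — must end with "p"
iii → no match
iv → no match
v → no match
vi → no match
Total matched: 0

0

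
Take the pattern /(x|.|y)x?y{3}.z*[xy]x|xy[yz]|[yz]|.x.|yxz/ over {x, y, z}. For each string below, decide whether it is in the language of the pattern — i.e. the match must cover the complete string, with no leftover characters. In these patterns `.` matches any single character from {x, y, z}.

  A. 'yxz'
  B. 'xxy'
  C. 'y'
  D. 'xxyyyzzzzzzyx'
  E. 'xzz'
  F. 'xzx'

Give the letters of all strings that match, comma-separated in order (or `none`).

A, B, C, D

A → match
B → match
C → match
D → match
E → no match
F → no match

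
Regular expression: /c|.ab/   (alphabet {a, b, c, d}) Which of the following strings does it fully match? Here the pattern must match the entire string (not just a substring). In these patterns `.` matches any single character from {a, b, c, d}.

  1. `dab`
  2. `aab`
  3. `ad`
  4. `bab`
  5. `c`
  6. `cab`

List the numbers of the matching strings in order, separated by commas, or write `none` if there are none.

1 → match
2 → match
3 → no match
4 → match
5 → match
6 → match

1, 2, 4, 5, 6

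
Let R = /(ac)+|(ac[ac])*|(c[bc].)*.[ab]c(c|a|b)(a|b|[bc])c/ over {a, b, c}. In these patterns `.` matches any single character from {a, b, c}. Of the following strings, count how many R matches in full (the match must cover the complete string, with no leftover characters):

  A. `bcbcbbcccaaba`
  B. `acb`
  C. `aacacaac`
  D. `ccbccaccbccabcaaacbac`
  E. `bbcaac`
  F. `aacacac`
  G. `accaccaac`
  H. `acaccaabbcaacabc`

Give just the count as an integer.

1

A → no match
B. `acb` → no match
C. `aacacaac` → no match
D → no match
E. `bbcaac` → match
F. `aacacac` → no match
G. `accaccaac` → no match
H → no match
Total matched: 1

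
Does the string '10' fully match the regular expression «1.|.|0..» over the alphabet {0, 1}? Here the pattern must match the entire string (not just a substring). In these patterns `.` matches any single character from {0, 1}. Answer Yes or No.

Yes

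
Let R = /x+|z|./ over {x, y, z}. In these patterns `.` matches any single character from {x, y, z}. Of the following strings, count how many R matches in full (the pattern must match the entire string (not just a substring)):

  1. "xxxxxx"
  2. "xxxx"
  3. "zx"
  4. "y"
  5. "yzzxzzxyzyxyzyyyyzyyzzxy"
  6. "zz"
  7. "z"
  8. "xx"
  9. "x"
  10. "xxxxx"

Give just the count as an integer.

7

1 → match
2 → match
3 → no match
4 → match
5 → no match
6 → no match
7 → match
8 → match
9 → match
10 → match
Total matched: 7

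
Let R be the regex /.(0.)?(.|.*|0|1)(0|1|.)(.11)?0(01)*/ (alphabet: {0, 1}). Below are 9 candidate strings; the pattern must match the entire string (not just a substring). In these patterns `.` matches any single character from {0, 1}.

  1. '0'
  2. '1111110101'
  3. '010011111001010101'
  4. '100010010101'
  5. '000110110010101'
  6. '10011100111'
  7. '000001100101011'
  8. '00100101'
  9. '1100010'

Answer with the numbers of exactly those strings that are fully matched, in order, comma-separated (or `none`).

3, 4, 5, 8, 9

1 → no match
2 → no match
3 → match
4 → match
5 → match
6 → no match
7 → no match
8 → match
9 → match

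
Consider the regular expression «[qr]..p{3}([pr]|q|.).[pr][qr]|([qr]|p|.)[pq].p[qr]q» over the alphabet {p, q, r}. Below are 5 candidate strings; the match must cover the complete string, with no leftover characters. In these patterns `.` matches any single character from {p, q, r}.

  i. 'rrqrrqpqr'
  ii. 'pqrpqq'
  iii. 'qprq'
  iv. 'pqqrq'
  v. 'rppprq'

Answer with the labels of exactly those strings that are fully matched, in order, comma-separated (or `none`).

i → no match
ii → match
iii → no match
iv → no match
v → match

ii, v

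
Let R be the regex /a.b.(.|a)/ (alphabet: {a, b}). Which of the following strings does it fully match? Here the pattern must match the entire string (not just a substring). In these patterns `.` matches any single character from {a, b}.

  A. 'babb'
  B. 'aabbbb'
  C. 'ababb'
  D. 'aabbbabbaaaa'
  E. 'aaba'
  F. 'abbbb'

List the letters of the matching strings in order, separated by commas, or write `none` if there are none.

A → no match — must start with 'a'
B → no match
C → no match
D → no match
E → no match
F → match

F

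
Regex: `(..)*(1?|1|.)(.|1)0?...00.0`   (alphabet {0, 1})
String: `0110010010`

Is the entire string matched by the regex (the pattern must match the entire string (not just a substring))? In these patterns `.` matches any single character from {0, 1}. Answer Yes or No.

Yes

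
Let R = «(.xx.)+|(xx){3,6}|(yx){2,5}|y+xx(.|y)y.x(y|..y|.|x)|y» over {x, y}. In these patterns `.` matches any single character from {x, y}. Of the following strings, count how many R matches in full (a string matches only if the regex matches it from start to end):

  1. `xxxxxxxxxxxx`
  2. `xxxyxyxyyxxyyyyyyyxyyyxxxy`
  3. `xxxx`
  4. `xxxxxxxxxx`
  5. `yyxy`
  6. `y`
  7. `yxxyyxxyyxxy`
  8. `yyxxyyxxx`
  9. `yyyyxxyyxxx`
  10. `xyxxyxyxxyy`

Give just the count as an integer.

1 → match
2 → no match
3 → match
4 → match
5 → no match
6 → match
7 → match
8 → match
9 → match
10 → no match
Total matched: 7

7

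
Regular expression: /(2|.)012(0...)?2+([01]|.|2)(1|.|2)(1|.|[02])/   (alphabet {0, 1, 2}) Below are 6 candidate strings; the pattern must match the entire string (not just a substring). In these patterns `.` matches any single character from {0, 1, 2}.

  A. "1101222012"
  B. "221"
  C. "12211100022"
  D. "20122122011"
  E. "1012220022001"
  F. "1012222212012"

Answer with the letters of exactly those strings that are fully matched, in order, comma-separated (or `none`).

none

A → no match
B → no match
C → no match
D → no match
E → no match
F → no match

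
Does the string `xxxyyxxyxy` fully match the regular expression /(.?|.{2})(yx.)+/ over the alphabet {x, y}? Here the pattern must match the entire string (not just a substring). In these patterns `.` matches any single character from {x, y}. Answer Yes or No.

No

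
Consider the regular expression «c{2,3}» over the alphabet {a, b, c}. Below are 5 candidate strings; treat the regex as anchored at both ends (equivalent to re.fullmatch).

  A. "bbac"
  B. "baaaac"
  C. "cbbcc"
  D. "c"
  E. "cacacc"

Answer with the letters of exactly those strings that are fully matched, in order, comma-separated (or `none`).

A → no match — must start with "c"
B → no match — must start with "c"
C → no match
D → no match
E → no match

none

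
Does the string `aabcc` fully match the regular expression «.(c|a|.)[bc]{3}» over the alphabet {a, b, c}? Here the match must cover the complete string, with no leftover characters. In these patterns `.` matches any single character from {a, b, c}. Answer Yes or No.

Yes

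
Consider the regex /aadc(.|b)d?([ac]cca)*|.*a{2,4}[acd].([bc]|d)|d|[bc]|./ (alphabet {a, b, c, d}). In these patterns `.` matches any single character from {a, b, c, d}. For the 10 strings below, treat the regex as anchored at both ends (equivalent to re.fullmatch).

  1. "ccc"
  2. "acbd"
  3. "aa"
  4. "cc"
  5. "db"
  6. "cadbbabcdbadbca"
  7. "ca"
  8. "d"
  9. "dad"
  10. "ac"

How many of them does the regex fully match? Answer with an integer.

1

1 → no match
2 → no match
3 → no match
4 → no match
5 → no match
6 → no match
7 → no match
8 → match
9 → no match
10 → no match
Total matched: 1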